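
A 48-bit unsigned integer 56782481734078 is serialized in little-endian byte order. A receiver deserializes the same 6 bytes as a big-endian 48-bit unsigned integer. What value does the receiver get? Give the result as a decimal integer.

56782481734078 in 48-bit hexadecimal is 0x33A4B3A739BE.
Stored little-endian, the bytes at ascending addresses are BE 39 A7 B3 A4 33.
Read back as big-endian, the last byte is least significant, giving 0xBE39A7B3A433.
0xBE39A7B3A433 = 209154835981363.

209154835981363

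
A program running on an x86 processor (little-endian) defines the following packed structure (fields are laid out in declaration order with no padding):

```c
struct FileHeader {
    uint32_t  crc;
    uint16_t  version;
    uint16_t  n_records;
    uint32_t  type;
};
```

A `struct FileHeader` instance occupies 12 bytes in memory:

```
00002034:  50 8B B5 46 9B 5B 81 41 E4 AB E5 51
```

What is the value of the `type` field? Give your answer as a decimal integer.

1374006244

`type` follows `crc` (4 B), `version` (2 B), `n_records` (2 B), so it starts at offset 4 + 2 + 2 = 8 and occupies 4 bytes.
Bytes at offsets 8..11: E4 AB E5 51.
Little-endian stores the least-significant byte at the lowest address.
Reassemble most-significant byte first: 51 E5 AB E4 → 0x51E5ABE4.
0x51E5ABE4 = 1374006244.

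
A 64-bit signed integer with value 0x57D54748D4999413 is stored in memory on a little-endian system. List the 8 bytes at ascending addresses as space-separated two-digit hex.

Split into bytes (most-significant first): 57 D5 47 48 D4 99 94 13.
Little-endian: lowest address holds the least-significant byte.
So at ascending addresses the bytes are 13 94 99 D4 48 47 D5 57.

13 94 99 D4 48 47 D5 57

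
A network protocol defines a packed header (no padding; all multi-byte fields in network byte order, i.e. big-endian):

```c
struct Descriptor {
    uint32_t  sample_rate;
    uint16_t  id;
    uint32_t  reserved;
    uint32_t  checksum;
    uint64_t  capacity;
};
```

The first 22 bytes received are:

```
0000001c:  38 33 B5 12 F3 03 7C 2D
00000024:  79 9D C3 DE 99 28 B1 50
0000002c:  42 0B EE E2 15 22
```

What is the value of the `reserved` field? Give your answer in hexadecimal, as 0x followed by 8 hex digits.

0x7C2D799D

`reserved` follows `sample_rate` (4 B), `id` (2 B), so it starts at offset 4 + 2 = 6 and occupies 4 bytes.
Bytes at offsets 6..9: 7C 2D 79 9D.
Big-endian: lowest address holds the most-significant byte.
The bytes are already most-significant first: 0x7C2D799D.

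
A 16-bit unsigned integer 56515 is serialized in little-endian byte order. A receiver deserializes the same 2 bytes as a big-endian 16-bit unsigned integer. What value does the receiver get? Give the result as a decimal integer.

56515 in 16-bit hexadecimal is 0xDCC3.
Stored little-endian, the bytes at ascending addresses are C3 DC.
Read back as big-endian, the last byte is least significant, giving 0xC3DC.
0xC3DC = 50140.

50140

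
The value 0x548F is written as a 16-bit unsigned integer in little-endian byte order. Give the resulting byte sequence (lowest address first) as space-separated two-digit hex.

8F 54

Split into bytes (most-significant first): 54 8F.
Little-endian stores the least-significant byte at the lowest address.
So at ascending addresses the bytes are 8F 54.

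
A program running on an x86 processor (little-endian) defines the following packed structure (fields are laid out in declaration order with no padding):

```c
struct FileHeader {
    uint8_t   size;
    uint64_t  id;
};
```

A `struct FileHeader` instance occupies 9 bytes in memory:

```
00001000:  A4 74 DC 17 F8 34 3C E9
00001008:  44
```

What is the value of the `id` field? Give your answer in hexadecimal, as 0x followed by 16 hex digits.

0x44E93C34F817DC74

`id` follows `size` (1 byte), so it starts at byte offset 1 and occupies 8 bytes.
Bytes at offsets 1..8: 74 DC 17 F8 34 3C E9 44.
In little-endian order the low byte comes first in memory.
Reassemble most-significant byte first: 44 E9 3C 34 F8 17 DC 74 → 0x44E93C34F817DC74.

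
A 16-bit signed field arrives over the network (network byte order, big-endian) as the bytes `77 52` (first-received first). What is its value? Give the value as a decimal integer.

Big-endian stores the most-significant byte at the lowest address.
The bytes are already most-significant first: 0x7752.
0x7752 = 30546.

30546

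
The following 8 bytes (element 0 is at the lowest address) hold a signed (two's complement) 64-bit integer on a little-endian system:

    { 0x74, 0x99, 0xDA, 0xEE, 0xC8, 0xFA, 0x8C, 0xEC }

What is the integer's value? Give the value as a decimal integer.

In little-endian order the low byte comes first in memory.
Reassemble most-significant byte first: EC 8C FA C8 EE DA 99 74 → 0xEC8CFAC8EEDA9974.
Top bit is set, so as a signed 64-bit value this is 0xEC8CFAC8EEDA9974 − 2^64 = -1401469643111360140.

-1401469643111360140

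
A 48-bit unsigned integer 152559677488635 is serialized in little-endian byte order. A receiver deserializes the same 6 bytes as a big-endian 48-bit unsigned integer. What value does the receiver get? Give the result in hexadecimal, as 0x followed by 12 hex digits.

152559677488635 in 48-bit hexadecimal is 0x8AC091623DFB.
Stored little-endian, the bytes at ascending addresses are FB 3D 62 91 C0 8A.
Read back as big-endian, the last byte is least significant, giving 0xFB3D6291C08A.

0xFB3D6291C08A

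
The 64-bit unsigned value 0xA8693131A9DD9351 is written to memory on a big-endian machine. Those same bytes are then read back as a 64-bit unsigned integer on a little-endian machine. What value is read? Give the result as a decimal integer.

Stored big-endian, the bytes at ascending addresses are A8 69 31 31 A9 DD 93 51.
Read back as little-endian, the first byte is least significant, giving 0x5193DDA9313169A8.
0x5193DDA9313169A8 = 5878285657393162664.

5878285657393162664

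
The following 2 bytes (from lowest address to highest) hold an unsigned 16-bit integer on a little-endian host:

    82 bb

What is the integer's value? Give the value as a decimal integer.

Little-endian stores the least-significant byte at the lowest address.
Reassemble most-significant byte first: BB 82 → 0xBB82.
0xBB82 = 48002.

48002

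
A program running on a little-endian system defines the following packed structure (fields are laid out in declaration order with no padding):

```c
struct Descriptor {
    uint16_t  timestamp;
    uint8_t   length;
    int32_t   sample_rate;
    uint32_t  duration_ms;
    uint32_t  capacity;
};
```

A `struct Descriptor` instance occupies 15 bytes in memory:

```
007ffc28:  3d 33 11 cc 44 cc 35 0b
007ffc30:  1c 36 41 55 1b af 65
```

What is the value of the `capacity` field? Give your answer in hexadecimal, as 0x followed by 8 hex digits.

0x65AF1B55

`capacity` follows `timestamp` (2 B), `length` (1 B), `sample_rate` (4 B), `duration_ms` (4 B), so it starts at offset 2 + 1 + 4 + 4 = 11 and occupies 4 bytes.
Bytes at offsets 11..14: 55 1B AF 65.
In little-endian order the low byte comes first in memory.
Reassemble most-significant byte first: 65 AF 1B 55 → 0x65AF1B55.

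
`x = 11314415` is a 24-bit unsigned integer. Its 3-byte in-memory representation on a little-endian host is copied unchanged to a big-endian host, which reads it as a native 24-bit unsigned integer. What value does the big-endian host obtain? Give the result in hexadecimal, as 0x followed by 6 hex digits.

11314415 in 24-bit hexadecimal is 0xACA4EF.
Stored little-endian, the bytes at ascending addresses are EF A4 AC.
Read back as big-endian, the last byte is least significant, giving 0xEFA4AC.

0xEFA4AC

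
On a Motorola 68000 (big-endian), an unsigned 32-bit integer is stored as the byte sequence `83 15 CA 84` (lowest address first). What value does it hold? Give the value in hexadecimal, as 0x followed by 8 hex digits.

Big-endian stores the most-significant byte at the lowest address.
The bytes are already most-significant first: 0x8315CA84.

0x8315CA84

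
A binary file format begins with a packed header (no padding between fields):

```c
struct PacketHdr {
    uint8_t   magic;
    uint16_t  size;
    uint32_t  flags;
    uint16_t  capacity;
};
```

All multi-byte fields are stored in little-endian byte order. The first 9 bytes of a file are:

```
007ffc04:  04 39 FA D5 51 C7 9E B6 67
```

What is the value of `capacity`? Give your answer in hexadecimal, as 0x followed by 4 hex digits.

0x67B6

`capacity` follows `magic` (1 B), `size` (2 B), `flags` (4 B), so it starts at offset 1 + 2 + 4 = 7 and occupies 2 bytes.
Bytes at offsets 7..8: B6 67.
Little-endian: lowest address holds the least-significant byte.
Reassemble most-significant byte first: 67 B6 → 0x67B6.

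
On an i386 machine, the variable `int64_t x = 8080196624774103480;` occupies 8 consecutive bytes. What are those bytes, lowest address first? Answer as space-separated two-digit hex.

B8 81 F8 FE 04 A0 22 70

8080196624774103480 in hexadecimal, padded to 64 bits, is 0x7022A004FEF881B8.
Split into bytes (most-significant first): 70 22 A0 04 FE F8 81 B8.
Little-endian stores the least-significant byte at the lowest address.
So at ascending addresses the bytes are B8 81 F8 FE 04 A0 22 70.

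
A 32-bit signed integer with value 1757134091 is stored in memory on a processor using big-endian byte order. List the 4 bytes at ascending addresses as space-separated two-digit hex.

68 BB BD 0B

1757134091 in hexadecimal, padded to 32 bits, is 0x68BBBD0B.
Split into bytes (most-significant first): 68 BB BD 0B.
In big-endian order the high byte comes first in memory.
So the memory order matches the most-significant-first order: 68 BB BD 0B.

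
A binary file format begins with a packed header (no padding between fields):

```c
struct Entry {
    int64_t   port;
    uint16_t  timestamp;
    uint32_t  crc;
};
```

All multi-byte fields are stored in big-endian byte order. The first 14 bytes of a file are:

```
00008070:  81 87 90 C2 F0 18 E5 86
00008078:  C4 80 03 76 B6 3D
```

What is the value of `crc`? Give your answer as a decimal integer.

`crc` follows `port` (8 B), `timestamp` (2 B), so it starts at offset 8 + 2 = 10 and occupies 4 bytes.
Bytes at offsets 10..13: 03 76 B6 3D.
Big-endian: lowest address holds the most-significant byte.
The bytes are already most-significant first: 0x0376B63D.
0x0376B63D = 58111549.

58111549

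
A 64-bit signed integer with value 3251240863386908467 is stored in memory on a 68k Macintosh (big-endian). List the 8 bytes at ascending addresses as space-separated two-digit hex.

2D 1E BA 56 E5 69 37 33

3251240863386908467 in hexadecimal, padded to 64 bits, is 0x2D1EBA56E5693733.
Split into bytes (most-significant first): 2D 1E BA 56 E5 69 37 33.
Big-endian stores the most-significant byte at the lowest address.
So the memory order matches the most-significant-first order: 2D 1E BA 56 E5 69 37 33.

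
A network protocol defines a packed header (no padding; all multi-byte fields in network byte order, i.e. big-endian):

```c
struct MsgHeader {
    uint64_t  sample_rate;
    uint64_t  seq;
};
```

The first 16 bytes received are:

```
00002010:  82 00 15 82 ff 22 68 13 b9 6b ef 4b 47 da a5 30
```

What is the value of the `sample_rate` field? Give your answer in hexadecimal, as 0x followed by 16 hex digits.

`sample_rate` is the first field, at byte offset 0, occupying 8 bytes.
Bytes at offsets 0..7: 82 00 15 82 FF 22 68 13.
In big-endian order the high byte comes first in memory.
The bytes are already most-significant first: 0x82001582FF226813.

0x82001582FF226813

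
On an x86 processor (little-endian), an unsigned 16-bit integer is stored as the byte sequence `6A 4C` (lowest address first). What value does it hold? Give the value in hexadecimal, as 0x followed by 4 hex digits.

In little-endian order the low byte comes first in memory.
Reassemble most-significant byte first: 4C 6A → 0x4C6A.

0x4C6A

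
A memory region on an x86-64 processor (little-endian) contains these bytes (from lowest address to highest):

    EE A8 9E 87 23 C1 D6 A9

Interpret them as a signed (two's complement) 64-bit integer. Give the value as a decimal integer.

Little-endian: lowest address holds the least-significant byte.
Reassemble most-significant byte first: A9 D6 C1 23 87 9E A8 EE → 0xA9D6C123879EA8EE.
Top bit is set, so as a signed 64-bit value this is 0xA9D6C123879EA8EE − 2^64 = -6208562677940311826.

-6208562677940311826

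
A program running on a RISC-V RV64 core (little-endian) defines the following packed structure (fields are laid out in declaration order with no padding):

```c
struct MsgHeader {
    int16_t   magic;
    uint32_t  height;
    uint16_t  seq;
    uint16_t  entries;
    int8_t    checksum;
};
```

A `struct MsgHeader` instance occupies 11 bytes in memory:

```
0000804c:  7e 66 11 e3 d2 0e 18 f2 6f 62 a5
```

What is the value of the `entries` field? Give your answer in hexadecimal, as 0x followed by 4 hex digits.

0x626F

`entries` follows `magic` (2 B), `height` (4 B), `seq` (2 B), so it starts at offset 2 + 4 + 2 = 8 and occupies 2 bytes.
Bytes at offsets 8..9: 6F 62.
Little-endian stores the least-significant byte at the lowest address.
Reassemble most-significant byte first: 62 6F → 0x626F.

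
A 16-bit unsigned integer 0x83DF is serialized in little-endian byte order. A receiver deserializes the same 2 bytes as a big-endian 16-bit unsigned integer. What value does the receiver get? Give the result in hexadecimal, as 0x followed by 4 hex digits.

Stored little-endian, the bytes at ascending addresses are DF 83.
Read back as big-endian, the last byte is least significant, giving 0xDF83.

0xDF83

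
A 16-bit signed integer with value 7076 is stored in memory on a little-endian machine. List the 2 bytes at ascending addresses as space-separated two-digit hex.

A4 1B

7076 in hexadecimal, padded to 16 bits, is 0x1BA4.
Split into bytes (most-significant first): 1B A4.
Little-endian stores the least-significant byte at the lowest address.
So at ascending addresses the bytes are A4 1B.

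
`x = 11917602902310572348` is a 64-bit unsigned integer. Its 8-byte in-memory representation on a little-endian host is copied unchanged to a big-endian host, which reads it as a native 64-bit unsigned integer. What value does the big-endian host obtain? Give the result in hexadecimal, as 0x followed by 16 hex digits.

11917602902310572348 in 64-bit hexadecimal is 0xA563D4B28E62D13C.
Stored little-endian, the bytes at ascending addresses are 3C D1 62 8E B2 D4 63 A5.
Read back as big-endian, the last byte is least significant, giving 0x3CD1628EB2D463A5.

0x3CD1628EB2D463A5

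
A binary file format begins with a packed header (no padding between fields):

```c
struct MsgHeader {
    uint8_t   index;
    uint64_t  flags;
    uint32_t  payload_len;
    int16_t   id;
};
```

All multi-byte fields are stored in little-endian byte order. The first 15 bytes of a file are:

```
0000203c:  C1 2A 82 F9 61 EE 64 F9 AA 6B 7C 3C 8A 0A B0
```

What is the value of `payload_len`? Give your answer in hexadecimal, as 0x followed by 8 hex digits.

`payload_len` follows `index` (1 B), `flags` (8 B), so it starts at offset 1 + 8 = 9 and occupies 4 bytes.
Bytes at offsets 9..12: 6B 7C 3C 8A.
Little-endian: lowest address holds the least-significant byte.
Reassemble most-significant byte first: 8A 3C 7C 6B → 0x8A3C7C6B.

0x8A3C7C6B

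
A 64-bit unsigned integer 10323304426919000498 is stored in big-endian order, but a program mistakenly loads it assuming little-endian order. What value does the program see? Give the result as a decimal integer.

10323304426919000498 in 64-bit hexadecimal is 0x8F43BEAE5AB979B2.
Stored big-endian, the bytes at ascending addresses are 8F 43 BE AE 5A B9 79 B2.
Read back as little-endian, the first byte is least significant, giving 0xB279B95AAEBE438F.
0xB279B95AAEBE438F = 12860514010063061903.

12860514010063061903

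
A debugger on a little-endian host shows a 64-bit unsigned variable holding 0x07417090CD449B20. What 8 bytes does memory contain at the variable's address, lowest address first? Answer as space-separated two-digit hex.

Split into bytes (most-significant first): 07 41 70 90 CD 44 9B 20.
Little-endian: lowest address holds the least-significant byte.
So at ascending addresses the bytes are 20 9B 44 CD 90 70 41 07.

20 9B 44 CD 90 70 41 07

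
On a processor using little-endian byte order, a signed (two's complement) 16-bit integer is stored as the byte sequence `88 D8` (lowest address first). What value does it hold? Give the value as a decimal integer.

-10104

Little-endian: lowest address holds the least-significant byte.
Reassemble most-significant byte first: D8 88 → 0xD888.
Top bit is set, so as a signed 16-bit value this is 0xD888 − 2^16 = -10104.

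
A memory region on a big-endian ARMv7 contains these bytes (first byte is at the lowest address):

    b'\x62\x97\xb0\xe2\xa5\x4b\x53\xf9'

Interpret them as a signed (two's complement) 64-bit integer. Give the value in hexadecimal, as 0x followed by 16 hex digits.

0x6297B0E2A54B53F9

In big-endian order the high byte comes first in memory.
The bytes are already most-significant first: 0x6297B0E2A54B53F9.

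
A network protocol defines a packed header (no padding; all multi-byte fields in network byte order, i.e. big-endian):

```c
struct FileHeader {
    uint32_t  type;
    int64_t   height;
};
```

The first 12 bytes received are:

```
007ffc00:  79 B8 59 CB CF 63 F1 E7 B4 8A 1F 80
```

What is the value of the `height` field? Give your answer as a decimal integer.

-3502690107695423616

`height` follows `type` (4 bytes), so it starts at byte offset 4 and occupies 8 bytes.
Bytes at offsets 4..11: CF 63 F1 E7 B4 8A 1F 80.
In big-endian order the high byte comes first in memory.
The bytes are already most-significant first: 0xCF63F1E7B48A1F80.
Top bit is set, so as a signed 64-bit value this is 0xCF63F1E7B48A1F80 − 2^64 = -3502690107695423616.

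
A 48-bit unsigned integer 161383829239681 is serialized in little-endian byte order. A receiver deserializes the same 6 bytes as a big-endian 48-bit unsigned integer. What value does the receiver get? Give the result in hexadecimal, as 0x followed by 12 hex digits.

161383829239681 in 48-bit hexadecimal is 0x92C719D07781.
Stored little-endian, the bytes at ascending addresses are 81 77 D0 19 C7 92.
Read back as big-endian, the last byte is least significant, giving 0x8177D019C792.

0x8177D019C792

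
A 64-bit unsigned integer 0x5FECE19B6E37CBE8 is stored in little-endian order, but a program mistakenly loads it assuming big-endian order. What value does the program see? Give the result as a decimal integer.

Stored little-endian, the bytes at ascending addresses are E8 CB 37 6E 9B E1 EC 5F.
Read back as big-endian, the last byte is least significant, giving 0xE8CB376E9BE1EC5F.
0xE8CB376E9BE1EC5F = 16774562185272749151.

16774562185272749151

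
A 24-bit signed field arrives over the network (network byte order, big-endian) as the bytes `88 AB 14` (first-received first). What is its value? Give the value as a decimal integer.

Big-endian stores the most-significant byte at the lowest address.
The bytes are already most-significant first: 0x88AB14.
Top bit is set, so as a signed 24-bit value this is 0x88AB14 − 2^24 = -7820524.

-7820524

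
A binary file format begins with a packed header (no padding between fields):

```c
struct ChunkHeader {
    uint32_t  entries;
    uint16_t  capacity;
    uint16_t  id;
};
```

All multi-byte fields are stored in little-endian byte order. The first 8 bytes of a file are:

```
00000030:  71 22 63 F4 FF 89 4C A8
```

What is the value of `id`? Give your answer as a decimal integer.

`id` follows `entries` (4 B), `capacity` (2 B), so it starts at offset 4 + 2 = 6 and occupies 2 bytes.
Bytes at offsets 6..7: 4C A8.
Little-endian: lowest address holds the least-significant byte.
Reassemble most-significant byte first: A8 4C → 0xA84C.
0xA84C = 43084.

43084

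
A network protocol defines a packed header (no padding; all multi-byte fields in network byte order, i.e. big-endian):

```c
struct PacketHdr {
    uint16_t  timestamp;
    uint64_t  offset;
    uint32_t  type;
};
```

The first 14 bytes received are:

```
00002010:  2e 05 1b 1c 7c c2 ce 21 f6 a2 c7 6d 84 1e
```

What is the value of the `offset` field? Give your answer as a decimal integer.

1953573514495784610

`offset` follows `timestamp` (2 bytes), so it starts at byte offset 2 and occupies 8 bytes.
Bytes at offsets 2..9: 1B 1C 7C C2 CE 21 F6 A2.
Big-endian: lowest address holds the most-significant byte.
The bytes are already most-significant first: 0x1B1C7CC2CE21F6A2.
0x1B1C7CC2CE21F6A2 = 1953573514495784610.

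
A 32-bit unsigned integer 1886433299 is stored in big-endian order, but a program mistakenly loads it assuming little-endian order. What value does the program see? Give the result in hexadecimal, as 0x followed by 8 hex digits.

1886433299 in 32-bit hexadecimal is 0x7070B013.
Stored big-endian, the bytes at ascending addresses are 70 70 B0 13.
Read back as little-endian, the first byte is least significant, giving 0x13B07070.

0x13B07070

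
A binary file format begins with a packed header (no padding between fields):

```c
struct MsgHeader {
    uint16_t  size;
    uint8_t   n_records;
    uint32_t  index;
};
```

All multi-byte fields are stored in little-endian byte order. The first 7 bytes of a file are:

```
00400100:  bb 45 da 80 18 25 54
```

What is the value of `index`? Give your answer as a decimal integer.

`index` follows `size` (2 B), `n_records` (1 B), so it starts at offset 2 + 1 = 3 and occupies 4 bytes.
Bytes at offsets 3..6: 80 18 25 54.
Little-endian stores the least-significant byte at the lowest address.
Reassemble most-significant byte first: 54 25 18 80 → 0x54251880.
0x54251880 = 1411717248.

1411717248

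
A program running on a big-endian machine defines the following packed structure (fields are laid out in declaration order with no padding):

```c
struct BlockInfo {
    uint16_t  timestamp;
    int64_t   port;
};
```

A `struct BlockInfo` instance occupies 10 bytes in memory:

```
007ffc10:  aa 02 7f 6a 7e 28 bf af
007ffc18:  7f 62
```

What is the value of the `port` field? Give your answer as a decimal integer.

`port` follows `timestamp` (2 bytes), so it starts at byte offset 2 and occupies 8 bytes.
Bytes at offsets 2..9: 7F 6A 7E 28 BF AF 7F 62.
In big-endian order the high byte comes first in memory.
The bytes are already most-significant first: 0x7F6A7E28BFAF7F62.
0x7F6A7E28BFAF7F62 = 9181289503827918690.

9181289503827918690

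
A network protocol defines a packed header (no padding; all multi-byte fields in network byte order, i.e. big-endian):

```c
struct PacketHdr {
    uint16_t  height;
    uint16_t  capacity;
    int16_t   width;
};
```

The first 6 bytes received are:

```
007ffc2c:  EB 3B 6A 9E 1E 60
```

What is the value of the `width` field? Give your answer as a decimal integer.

`width` follows `height` (2 B), `capacity` (2 B), so it starts at offset 2 + 2 = 4 and occupies 2 bytes.
Bytes at offsets 4..5: 1E 60.
In big-endian order the high byte comes first in memory.
The bytes are already most-significant first: 0x1E60.
0x1E60 = 7776.

7776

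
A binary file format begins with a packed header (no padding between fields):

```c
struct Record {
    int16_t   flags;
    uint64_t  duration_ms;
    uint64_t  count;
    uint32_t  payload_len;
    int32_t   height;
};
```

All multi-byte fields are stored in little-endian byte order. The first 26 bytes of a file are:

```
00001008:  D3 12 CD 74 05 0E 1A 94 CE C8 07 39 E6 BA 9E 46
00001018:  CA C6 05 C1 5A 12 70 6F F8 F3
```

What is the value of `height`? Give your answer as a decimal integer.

`height` follows `flags` (2 B), `duration_ms` (8 B), `count` (8 B), `payload_len` (4 B), so it starts at offset 2 + 8 + 8 + 4 = 22 and occupies 4 bytes.
Bytes at offsets 22..25: 70 6F F8 F3.
In little-endian order the low byte comes first in memory.
Reassemble most-significant byte first: F3 F8 6F 70 → 0xF3F86F70.
Top bit is set, so as a signed 32-bit value this is 0xF3F86F70 − 2^32 = -201822352.

-201822352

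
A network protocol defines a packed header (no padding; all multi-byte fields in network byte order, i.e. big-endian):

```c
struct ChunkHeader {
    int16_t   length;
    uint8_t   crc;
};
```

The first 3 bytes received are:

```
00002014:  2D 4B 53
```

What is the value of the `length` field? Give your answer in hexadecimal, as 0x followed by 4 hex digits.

`length` is the first field, at byte offset 0, occupying 2 bytes.
Bytes at offsets 0..1: 2D 4B.
Big-endian: lowest address holds the most-significant byte.
The bytes are already most-significant first: 0x2D4B.

0x2D4B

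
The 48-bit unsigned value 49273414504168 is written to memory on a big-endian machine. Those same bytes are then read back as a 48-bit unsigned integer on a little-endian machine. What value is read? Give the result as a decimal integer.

49273414504168 in 48-bit hexadecimal is 0x2CD05C5E4EE8.
Stored big-endian, the bytes at ascending addresses are 2C D0 5C 5E 4E E8.
Read back as little-endian, the first byte is least significant, giving 0xE84E5E5CD02C.
0xE84E5E5CD02C = 255423288234028.

255423288234028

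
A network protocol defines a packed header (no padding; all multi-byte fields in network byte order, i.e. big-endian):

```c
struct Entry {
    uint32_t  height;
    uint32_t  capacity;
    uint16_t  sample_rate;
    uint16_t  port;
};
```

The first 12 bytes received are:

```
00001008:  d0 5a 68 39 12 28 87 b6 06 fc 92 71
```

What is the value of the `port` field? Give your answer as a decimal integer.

`port` follows `height` (4 B), `capacity` (4 B), `sample_rate` (2 B), so it starts at offset 4 + 4 + 2 = 10 and occupies 2 bytes.
Bytes at offsets 10..11: 92 71.
Big-endian stores the most-significant byte at the lowest address.
The bytes are already most-significant first: 0x9271.
0x9271 = 37489.

37489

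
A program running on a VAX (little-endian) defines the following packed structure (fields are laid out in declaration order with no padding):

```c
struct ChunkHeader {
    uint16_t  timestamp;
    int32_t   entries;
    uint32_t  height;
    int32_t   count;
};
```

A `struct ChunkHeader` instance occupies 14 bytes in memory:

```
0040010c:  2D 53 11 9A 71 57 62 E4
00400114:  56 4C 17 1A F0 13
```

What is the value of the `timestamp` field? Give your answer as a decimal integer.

`timestamp` is the first field, at byte offset 0, occupying 2 bytes.
Bytes at offsets 0..1: 2D 53.
Little-endian stores the least-significant byte at the lowest address.
Reassemble most-significant byte first: 53 2D → 0x532D.
0x532D = 21293.

21293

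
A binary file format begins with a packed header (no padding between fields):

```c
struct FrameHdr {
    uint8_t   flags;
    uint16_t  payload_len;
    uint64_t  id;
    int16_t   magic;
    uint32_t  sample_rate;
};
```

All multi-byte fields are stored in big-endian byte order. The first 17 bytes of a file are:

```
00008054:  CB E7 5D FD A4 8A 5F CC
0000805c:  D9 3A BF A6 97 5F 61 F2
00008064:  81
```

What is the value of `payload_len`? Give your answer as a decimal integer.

`payload_len` follows `flags` (1 byte), so it starts at byte offset 1 and occupies 2 bytes.
Bytes at offsets 1..2: E7 5D.
Big-endian stores the most-significant byte at the lowest address.
The bytes are already most-significant first: 0xE75D.
0xE75D = 59229.

59229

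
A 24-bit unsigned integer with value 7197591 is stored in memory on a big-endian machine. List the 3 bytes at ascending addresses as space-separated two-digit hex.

6D D3 97

7197591 in hexadecimal, padded to 24 bits, is 0x6DD397.
Split into bytes (most-significant first): 6D D3 97.
Big-endian stores the most-significant byte at the lowest address.
So the memory order matches the most-significant-first order: 6D D3 97.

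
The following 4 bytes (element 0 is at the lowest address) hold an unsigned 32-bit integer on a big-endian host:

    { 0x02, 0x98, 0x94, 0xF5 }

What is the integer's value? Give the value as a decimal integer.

In big-endian order the high byte comes first in memory.
The bytes are already most-significant first: 0x029894F5.
0x029894F5 = 43554037.

43554037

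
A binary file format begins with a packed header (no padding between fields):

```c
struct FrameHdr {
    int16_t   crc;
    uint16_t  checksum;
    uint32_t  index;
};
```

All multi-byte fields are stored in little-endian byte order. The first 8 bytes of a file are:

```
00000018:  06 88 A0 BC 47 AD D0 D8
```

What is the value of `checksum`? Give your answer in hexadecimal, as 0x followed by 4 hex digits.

`checksum` follows `crc` (2 bytes), so it starts at byte offset 2 and occupies 2 bytes.
Bytes at offsets 2..3: A0 BC.
Little-endian: lowest address holds the least-significant byte.
Reassemble most-significant byte first: BC A0 → 0xBCA0.

0xBCA0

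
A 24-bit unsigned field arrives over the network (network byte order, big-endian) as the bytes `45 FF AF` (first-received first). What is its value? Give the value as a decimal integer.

Big-endian stores the most-significant byte at the lowest address.
The bytes are already most-significant first: 0x45FFAF.
0x45FFAF = 4587439.

4587439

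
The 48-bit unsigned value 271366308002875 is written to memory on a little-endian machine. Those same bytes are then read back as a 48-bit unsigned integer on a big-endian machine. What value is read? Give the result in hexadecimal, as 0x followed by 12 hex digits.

0x3B7C6464CEF6

271366308002875 in 48-bit hexadecimal is 0xF6CE64647C3B.
Stored little-endian, the bytes at ascending addresses are 3B 7C 64 64 CE F6.
Read back as big-endian, the last byte is least significant, giving 0x3B7C6464CEF6.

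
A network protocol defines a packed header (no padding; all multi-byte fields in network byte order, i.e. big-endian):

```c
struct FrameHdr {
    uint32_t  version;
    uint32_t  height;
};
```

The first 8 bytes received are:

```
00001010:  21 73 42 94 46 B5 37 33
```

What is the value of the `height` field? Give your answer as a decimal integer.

1186281267

`height` follows `version` (4 bytes), so it starts at byte offset 4 and occupies 4 bytes.
Bytes at offsets 4..7: 46 B5 37 33.
Big-endian: lowest address holds the most-significant byte.
The bytes are already most-significant first: 0x46B53733.
0x46B53733 = 1186281267.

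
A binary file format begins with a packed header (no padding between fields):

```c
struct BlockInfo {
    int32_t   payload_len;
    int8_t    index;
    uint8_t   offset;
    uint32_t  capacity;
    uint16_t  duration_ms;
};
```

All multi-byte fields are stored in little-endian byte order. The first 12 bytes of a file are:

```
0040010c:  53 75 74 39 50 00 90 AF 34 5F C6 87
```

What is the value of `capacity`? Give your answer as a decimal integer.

1597288336

`capacity` follows `payload_len` (4 B), `index` (1 B), `offset` (1 B), so it starts at offset 4 + 1 + 1 = 6 and occupies 4 bytes.
Bytes at offsets 6..9: 90 AF 34 5F.
Little-endian: lowest address holds the least-significant byte.
Reassemble most-significant byte first: 5F 34 AF 90 → 0x5F34AF90.
0x5F34AF90 = 1597288336.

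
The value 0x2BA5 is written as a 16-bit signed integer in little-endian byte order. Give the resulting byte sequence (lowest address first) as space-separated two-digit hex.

A5 2B

Split into bytes (most-significant first): 2B A5.
Little-endian stores the least-significant byte at the lowest address.
So at ascending addresses the bytes are A5 2B.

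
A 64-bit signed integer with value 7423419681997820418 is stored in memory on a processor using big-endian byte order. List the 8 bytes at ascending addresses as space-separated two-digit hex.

7423419681997820418 in hexadecimal, padded to 64 bits, is 0x670548DEAC1F9202.
Split into bytes (most-significant first): 67 05 48 DE AC 1F 92 02.
In big-endian order the high byte comes first in memory.
So the memory order matches the most-significant-first order: 67 05 48 DE AC 1F 92 02.

67 05 48 DE AC 1F 92 02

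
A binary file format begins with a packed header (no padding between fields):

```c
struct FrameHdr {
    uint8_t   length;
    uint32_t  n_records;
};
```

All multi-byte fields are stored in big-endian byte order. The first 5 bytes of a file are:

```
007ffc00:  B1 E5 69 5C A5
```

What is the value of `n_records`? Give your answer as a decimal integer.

`n_records` follows `length` (1 byte), so it starts at byte offset 1 and occupies 4 bytes.
Bytes at offsets 1..4: E5 69 5C A5.
In big-endian order the high byte comes first in memory.
The bytes are already most-significant first: 0xE5695CA5.
0xE5695CA5 = 3848887461.

3848887461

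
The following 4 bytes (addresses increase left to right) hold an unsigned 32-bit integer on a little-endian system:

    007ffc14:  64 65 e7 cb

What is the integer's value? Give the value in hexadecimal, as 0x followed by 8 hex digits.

In little-endian order the low byte comes first in memory.
Reassemble most-significant byte first: CB E7 65 64 → 0xCBE76564.

0xCBE76564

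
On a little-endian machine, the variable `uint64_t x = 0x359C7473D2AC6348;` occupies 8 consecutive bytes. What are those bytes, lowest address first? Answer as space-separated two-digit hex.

Split into bytes (most-significant first): 35 9C 74 73 D2 AC 63 48.
Little-endian: lowest address holds the least-significant byte.
So at ascending addresses the bytes are 48 63 AC D2 73 74 9C 35.

48 63 AC D2 73 74 9C 35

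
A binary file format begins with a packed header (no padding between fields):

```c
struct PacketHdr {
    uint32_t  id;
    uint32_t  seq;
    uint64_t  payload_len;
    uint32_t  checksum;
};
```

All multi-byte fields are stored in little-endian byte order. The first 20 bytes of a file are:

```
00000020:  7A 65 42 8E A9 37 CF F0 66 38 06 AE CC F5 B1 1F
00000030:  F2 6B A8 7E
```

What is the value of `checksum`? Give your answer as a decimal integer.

`checksum` follows `id` (4 B), `seq` (4 B), `payload_len` (8 B), so it starts at offset 4 + 4 + 8 = 16 and occupies 4 bytes.
Bytes at offsets 16..19: F2 6B A8 7E.
In little-endian order the low byte comes first in memory.
Reassemble most-significant byte first: 7E A8 6B F2 → 0x7EA86BF2.
0x7EA86BF2 = 2124966898.

2124966898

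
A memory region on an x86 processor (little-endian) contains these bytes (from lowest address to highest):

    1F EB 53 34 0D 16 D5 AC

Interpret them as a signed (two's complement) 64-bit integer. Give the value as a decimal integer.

-5992859483178276065

Little-endian stores the least-significant byte at the lowest address.
Reassemble most-significant byte first: AC D5 16 0D 34 53 EB 1F → 0xACD5160D3453EB1F.
Top bit is set, so as a signed 64-bit value this is 0xACD5160D3453EB1F − 2^64 = -5992859483178276065.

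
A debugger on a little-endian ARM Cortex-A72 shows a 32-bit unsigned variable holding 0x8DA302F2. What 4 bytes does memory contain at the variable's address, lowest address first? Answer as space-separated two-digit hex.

F2 02 A3 8D

Split into bytes (most-significant first): 8D A3 02 F2.
Little-endian: lowest address holds the least-significant byte.
So at ascending addresses the bytes are F2 02 A3 8D.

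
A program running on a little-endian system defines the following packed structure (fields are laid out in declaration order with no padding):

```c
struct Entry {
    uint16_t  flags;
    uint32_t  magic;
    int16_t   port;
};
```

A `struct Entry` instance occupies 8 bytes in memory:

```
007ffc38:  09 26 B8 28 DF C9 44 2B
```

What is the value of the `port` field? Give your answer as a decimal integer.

`port` follows `flags` (2 B), `magic` (4 B), so it starts at offset 2 + 4 = 6 and occupies 2 bytes.
Bytes at offsets 6..7: 44 2B.
Little-endian: lowest address holds the least-significant byte.
Reassemble most-significant byte first: 2B 44 → 0x2B44.
0x2B44 = 11076.

11076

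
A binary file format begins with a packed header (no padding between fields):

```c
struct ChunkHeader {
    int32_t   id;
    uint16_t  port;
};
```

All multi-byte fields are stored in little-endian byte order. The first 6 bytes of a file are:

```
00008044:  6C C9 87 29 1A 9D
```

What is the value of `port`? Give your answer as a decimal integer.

40218

`port` follows `id` (4 bytes), so it starts at byte offset 4 and occupies 2 bytes.
Bytes at offsets 4..5: 1A 9D.
Little-endian stores the least-significant byte at the lowest address.
Reassemble most-significant byte first: 9D 1A → 0x9D1A.
0x9D1A = 40218.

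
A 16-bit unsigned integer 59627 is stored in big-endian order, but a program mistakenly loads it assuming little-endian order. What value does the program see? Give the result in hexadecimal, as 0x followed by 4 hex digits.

0xEBE8

59627 in 16-bit hexadecimal is 0xE8EB.
Stored big-endian, the bytes at ascending addresses are E8 EB.
Read back as little-endian, the first byte is least significant, giving 0xEBE8.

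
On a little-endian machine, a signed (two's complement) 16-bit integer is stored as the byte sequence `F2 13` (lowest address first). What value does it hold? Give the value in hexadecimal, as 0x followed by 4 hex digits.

Little-endian stores the least-significant byte at the lowest address.
Reassemble most-significant byte first: 13 F2 → 0x13F2.

0x13F2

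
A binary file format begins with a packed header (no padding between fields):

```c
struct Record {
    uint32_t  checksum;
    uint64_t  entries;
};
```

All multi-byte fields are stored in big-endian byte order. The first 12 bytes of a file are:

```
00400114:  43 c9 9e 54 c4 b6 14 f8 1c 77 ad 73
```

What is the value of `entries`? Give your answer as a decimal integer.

14174539933057265011

`entries` follows `checksum` (4 bytes), so it starts at byte offset 4 and occupies 8 bytes.
Bytes at offsets 4..11: C4 B6 14 F8 1C 77 AD 73.
In big-endian order the high byte comes first in memory.
The bytes are already most-significant first: 0xC4B614F81C77AD73.
0xC4B614F81C77AD73 = 14174539933057265011.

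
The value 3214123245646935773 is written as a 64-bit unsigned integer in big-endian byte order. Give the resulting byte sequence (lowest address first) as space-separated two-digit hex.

3214123245646935773 in hexadecimal, padded to 64 bits, is 0x2C9ADC10111C76DD.
Split into bytes (most-significant first): 2C 9A DC 10 11 1C 76 DD.
Big-endian: lowest address holds the most-significant byte.
So the memory order matches the most-significant-first order: 2C 9A DC 10 11 1C 76 DD.

2C 9A DC 10 11 1C 76 DD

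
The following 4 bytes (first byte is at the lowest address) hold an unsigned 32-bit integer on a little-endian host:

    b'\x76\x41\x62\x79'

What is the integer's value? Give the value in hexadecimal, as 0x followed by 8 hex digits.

0x79624176

In little-endian order the low byte comes first in memory.
Reassemble most-significant byte first: 79 62 41 76 → 0x79624176.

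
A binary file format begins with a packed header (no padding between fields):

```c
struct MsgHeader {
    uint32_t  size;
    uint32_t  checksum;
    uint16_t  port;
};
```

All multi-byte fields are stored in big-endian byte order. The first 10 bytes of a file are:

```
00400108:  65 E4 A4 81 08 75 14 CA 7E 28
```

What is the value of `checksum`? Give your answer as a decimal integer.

141890762

`checksum` follows `size` (4 bytes), so it starts at byte offset 4 and occupies 4 bytes.
Bytes at offsets 4..7: 08 75 14 CA.
Big-endian stores the most-significant byte at the lowest address.
The bytes are already most-significant first: 0x087514CA.
0x087514CA = 141890762.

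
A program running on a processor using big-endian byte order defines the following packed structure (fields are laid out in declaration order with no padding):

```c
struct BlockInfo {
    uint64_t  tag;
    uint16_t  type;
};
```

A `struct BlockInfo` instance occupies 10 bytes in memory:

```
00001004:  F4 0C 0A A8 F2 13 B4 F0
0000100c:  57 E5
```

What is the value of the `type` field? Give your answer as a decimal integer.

`type` follows `tag` (8 bytes), so it starts at byte offset 8 and occupies 2 bytes.
Bytes at offsets 8..9: 57 E5.
Big-endian stores the most-significant byte at the lowest address.
The bytes are already most-significant first: 0x57E5.
0x57E5 = 22501.

22501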